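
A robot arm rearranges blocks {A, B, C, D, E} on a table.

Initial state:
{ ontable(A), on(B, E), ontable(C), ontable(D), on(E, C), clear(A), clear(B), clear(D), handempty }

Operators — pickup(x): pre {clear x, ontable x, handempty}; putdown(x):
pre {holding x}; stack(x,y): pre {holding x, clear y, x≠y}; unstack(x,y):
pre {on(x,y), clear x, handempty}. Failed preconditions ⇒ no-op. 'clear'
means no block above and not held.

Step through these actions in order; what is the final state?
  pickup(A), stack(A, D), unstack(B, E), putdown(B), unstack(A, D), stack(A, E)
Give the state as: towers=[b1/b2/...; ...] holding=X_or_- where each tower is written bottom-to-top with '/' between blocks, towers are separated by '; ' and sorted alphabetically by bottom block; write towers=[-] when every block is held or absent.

step 1 (pickup(A)): towers=[C/E/B; D] holding=A
step 2 (stack(A, D)): towers=[C/E/B; D/A] holding=-
step 3 (unstack(B, E)): towers=[C/E; D/A] holding=B
step 4 (putdown(B)): towers=[B; C/E; D/A] holding=-
step 5 (unstack(A, D)): towers=[B; C/E; D] holding=A
step 6 (stack(A, E)): towers=[B; C/E/A; D] holding=-

towers=[B; C/E/A; D] holding=-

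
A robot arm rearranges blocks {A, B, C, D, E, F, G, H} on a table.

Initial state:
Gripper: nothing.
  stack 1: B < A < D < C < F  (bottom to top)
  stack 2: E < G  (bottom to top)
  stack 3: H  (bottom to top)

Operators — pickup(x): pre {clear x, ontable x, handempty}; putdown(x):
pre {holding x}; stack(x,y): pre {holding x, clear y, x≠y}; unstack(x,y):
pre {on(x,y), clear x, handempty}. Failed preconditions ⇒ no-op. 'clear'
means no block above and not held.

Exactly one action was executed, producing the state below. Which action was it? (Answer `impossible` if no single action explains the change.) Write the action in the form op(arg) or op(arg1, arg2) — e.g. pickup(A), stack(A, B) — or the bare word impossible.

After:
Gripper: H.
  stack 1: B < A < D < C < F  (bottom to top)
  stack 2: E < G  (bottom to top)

target: towers=[B/A/D/C/F; E/G] holding=H
     unstack(G, E) → towers=[B/A/D/C/F; E; H] holding=G
         pickup(H) → towers=[B/A/D/C/F; E/G] holding=H  ← match
     unstack(F, C) → towers=[B/A/D/C; E/G; H] holding=F

pickup(H)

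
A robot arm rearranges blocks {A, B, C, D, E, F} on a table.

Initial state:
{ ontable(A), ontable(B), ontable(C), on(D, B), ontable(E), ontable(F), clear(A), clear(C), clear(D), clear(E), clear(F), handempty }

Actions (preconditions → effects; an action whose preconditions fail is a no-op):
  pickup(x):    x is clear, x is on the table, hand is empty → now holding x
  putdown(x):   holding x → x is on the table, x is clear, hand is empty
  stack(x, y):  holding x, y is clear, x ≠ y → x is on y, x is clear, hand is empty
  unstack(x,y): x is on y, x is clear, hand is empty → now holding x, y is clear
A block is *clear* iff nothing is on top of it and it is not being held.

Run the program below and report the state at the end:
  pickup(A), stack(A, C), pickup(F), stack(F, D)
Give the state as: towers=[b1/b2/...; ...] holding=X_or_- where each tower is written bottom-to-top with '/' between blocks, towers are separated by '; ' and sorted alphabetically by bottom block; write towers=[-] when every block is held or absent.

towers=[B/D/F; C/A; E] holding=-

step 1 (pickup(A)): towers=[B/D; C; E; F] holding=A
step 2 (stack(A, C)): towers=[B/D; C/A; E; F] holding=-
step 3 (pickup(F)): towers=[B/D; C/A; E] holding=F
step 4 (stack(F, D)): towers=[B/D/F; C/A; E] holding=-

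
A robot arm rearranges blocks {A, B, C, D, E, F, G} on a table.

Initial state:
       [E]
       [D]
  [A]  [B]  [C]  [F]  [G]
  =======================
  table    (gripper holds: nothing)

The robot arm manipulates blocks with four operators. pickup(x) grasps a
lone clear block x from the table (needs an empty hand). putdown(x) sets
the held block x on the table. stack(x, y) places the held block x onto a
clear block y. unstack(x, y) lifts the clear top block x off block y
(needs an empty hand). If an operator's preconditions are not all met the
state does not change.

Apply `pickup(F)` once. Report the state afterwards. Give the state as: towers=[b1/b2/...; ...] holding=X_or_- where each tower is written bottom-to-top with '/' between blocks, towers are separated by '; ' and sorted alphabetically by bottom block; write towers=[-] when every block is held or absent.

towers=[A; B/D/E; C; G] holding=F

before: towers=[A; B/D/E; C; F; G] holding=-
pre[pickup(F)]: clear(F) yes, ontable(F) yes, handempty yes
all met → apply pickup(F)
after:  towers=[A; B/D/E; C; G] holding=F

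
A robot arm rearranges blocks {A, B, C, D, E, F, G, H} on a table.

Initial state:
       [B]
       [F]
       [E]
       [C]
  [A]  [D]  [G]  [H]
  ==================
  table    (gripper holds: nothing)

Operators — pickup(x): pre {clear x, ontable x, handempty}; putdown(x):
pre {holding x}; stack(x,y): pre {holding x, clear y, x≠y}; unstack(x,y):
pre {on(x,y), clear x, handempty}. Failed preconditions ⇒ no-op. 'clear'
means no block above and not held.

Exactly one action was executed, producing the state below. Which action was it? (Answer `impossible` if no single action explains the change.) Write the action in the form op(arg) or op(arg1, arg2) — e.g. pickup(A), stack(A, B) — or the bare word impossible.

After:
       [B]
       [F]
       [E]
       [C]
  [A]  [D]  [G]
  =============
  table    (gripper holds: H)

target: towers=[A; D/C/E/F/B; G] holding=H
         pickup(G) → towers=[A; D/C/E/F/B; H] holding=G
         pickup(A) → towers=[D/C/E/F/B; G; H] holding=A
         pickup(H) → towers=[A; D/C/E/F/B; G] holding=H  ← match
     unstack(B, F) → towers=[A; D/C/E/F; G; H] holding=B

pickup(H)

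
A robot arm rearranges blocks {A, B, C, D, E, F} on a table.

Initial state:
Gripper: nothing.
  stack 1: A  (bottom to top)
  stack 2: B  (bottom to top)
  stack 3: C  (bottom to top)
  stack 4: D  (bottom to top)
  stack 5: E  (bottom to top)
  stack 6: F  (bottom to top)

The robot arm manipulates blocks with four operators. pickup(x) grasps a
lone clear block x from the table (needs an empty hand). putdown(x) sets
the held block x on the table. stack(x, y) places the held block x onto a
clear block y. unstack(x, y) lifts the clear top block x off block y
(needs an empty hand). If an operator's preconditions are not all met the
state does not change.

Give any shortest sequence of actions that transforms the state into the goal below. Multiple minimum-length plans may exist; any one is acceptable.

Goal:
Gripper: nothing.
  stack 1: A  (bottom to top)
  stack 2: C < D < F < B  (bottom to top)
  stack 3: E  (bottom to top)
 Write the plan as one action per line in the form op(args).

pickup(D)
stack(D, C)
pickup(F)
stack(F, D)
pickup(B)
stack(B, F)

step 1 (pickup(D)): towers=[A; B; C; E; F] holding=D
step 2 (stack(D, C)): towers=[A; B; C/D; E; F] holding=-
step 3 (pickup(F)): towers=[A; B; C/D; E] holding=F
step 4 (stack(F, D)): towers=[A; B; C/D/F; E] holding=-
step 5 (pickup(B)): towers=[A; C/D/F; E] holding=B
step 6 (stack(B, F)): towers=[A; C/D/F/B; E] holding=-
goal check: towers=[A; C/D/F/B; E] holding=- — reached (length 6, optimal by BFS)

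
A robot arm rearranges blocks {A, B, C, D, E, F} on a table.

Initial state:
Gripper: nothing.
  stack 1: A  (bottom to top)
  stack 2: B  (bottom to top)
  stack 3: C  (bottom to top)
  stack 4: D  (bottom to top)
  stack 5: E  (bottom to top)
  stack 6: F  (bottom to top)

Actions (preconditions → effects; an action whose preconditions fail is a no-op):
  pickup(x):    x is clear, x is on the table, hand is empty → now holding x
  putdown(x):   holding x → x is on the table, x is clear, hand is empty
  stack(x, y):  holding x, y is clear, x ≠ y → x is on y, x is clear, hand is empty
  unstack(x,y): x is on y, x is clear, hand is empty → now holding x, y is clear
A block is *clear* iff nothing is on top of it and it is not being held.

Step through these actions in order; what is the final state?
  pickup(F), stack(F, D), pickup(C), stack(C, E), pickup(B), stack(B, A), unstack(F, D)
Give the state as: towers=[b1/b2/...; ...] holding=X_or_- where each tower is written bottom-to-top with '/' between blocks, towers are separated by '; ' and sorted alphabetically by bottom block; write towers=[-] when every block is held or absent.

step 1 (pickup(F)): towers=[A; B; C; D; E] holding=F
step 2 (stack(F, D)): towers=[A; B; C; D/F; E] holding=-
step 3 (pickup(C)): towers=[A; B; D/F; E] holding=C
step 4 (stack(C, E)): towers=[A; B; D/F; E/C] holding=-
step 5 (pickup(B)): towers=[A; D/F; E/C] holding=B
step 6 (stack(B, A)): towers=[A/B; D/F; E/C] holding=-
step 7 (unstack(F, D)): towers=[A/B; D; E/C] holding=F

towers=[A/B; D; E/C] holding=F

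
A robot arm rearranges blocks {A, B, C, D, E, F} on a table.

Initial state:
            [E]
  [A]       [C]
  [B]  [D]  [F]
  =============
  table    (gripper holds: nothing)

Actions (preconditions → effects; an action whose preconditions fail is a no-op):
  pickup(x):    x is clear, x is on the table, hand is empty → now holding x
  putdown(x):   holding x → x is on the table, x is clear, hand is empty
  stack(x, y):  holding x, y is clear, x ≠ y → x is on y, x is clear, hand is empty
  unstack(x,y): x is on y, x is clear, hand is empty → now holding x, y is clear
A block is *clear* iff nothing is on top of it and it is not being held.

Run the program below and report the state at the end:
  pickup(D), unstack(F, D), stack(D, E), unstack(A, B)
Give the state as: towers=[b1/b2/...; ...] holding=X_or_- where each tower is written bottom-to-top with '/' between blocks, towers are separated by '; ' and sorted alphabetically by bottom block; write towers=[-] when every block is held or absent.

towers=[B; F/C/E/D] holding=A

step 1 (pickup(D)): towers=[B/A; F/C/E] holding=D
step 2 (unstack(F, D)) [no-op]: towers=[B/A; F/C/E] holding=D
step 3 (stack(D, E)): towers=[B/A; F/C/E/D] holding=-
step 4 (unstack(A, B)): towers=[B; F/C/E/D] holding=A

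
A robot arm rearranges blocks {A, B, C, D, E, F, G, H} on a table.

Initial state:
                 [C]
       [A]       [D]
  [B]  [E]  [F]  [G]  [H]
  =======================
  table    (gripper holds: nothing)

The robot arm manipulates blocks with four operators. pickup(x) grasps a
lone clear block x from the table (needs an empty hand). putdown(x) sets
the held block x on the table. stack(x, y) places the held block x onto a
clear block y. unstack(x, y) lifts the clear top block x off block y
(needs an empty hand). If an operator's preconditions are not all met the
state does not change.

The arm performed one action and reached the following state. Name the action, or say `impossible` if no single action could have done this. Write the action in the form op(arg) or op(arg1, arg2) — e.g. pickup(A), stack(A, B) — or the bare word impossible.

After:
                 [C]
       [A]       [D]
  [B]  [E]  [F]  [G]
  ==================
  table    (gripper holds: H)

target: towers=[B; E/A; F; G/D/C] holding=H
     unstack(A, E) → towers=[B; E; F; G/D/C; H] holding=A
         pickup(H) → towers=[B; E/A; F; G/D/C] holding=H  ← match
         pickup(B) → towers=[E/A; F; G/D/C; H] holding=B
         pickup(F) → towers=[B; E/A; G/D/C; H] holding=F
     unstack(C, D) → towers=[B; E/A; F; G/D; H] holding=C

pickup(H)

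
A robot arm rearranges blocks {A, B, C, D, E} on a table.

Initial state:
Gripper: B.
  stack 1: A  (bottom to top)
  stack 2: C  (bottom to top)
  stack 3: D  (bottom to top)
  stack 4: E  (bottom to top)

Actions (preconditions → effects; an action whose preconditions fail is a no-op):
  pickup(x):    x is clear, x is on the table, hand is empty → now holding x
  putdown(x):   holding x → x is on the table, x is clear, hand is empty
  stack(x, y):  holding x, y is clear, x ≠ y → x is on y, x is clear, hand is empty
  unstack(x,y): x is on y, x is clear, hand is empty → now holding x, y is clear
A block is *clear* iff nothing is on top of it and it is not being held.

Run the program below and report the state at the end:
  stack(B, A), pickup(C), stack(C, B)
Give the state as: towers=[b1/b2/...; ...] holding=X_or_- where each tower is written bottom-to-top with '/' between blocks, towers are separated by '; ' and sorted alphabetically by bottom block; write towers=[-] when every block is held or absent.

towers=[A/B/C; D; E] holding=-

step 1 (stack(B, A)): towers=[A/B; C; D; E] holding=-
step 2 (pickup(C)): towers=[A/B; D; E] holding=C
step 3 (stack(C, B)): towers=[A/B/C; D; E] holding=-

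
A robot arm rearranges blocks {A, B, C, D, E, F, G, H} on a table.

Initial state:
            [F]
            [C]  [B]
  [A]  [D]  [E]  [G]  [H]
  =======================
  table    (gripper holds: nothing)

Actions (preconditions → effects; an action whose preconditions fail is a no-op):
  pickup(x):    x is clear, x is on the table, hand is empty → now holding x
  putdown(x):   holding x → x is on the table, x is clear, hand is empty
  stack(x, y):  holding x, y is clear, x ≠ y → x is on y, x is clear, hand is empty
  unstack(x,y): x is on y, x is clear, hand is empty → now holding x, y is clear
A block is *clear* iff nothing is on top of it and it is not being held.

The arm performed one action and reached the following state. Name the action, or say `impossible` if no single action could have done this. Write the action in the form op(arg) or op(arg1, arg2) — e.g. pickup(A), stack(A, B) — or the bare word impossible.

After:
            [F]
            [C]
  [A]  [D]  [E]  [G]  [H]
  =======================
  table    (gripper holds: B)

target: towers=[A; D; E/C/F; G; H] holding=B
         pickup(A) → towers=[D; E/C/F; G/B; H] holding=A
         pickup(H) → towers=[A; D; E/C/F; G/B] holding=H
     unstack(B, G) → towers=[A; D; E/C/F; G; H] holding=B  ← match
     unstack(F, C) → towers=[A; D; E/C; G/B; H] holding=F
         pickup(D) → towers=[A; E/C/F; G/B; H] holding=D

unstack(B, G)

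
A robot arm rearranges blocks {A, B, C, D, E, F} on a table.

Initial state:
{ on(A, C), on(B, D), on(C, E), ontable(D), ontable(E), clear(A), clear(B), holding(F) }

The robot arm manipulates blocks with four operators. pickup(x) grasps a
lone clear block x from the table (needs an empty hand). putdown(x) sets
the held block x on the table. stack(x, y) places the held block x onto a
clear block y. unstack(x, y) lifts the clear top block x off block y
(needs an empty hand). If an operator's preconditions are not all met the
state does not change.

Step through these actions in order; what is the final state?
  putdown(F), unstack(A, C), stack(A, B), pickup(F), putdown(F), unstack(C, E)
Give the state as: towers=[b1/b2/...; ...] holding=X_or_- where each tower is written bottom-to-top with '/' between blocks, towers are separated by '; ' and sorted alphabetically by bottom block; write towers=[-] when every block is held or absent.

towers=[D/B/A; E; F] holding=C

step 1 (putdown(F)): towers=[D/B; E/C/A; F] holding=-
step 2 (unstack(A, C)): towers=[D/B; E/C; F] holding=A
step 3 (stack(A, B)): towers=[D/B/A; E/C; F] holding=-
step 4 (pickup(F)): towers=[D/B/A; E/C] holding=F
step 5 (putdown(F)): towers=[D/B/A; E/C; F] holding=-
step 6 (unstack(C, E)): towers=[D/B/A; E; F] holding=C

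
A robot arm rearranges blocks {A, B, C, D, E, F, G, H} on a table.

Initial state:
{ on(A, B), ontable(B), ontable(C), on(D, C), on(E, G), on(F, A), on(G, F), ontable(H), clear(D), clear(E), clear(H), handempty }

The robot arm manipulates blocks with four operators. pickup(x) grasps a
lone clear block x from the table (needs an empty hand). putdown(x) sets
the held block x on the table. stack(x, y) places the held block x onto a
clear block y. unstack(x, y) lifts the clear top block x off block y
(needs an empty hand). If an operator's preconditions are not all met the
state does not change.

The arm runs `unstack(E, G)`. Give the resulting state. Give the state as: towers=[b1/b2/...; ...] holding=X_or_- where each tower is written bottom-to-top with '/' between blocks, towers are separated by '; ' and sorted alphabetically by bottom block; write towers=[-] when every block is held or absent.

towers=[B/A/F/G; C/D; H] holding=E

before: towers=[B/A/F/G/E; C/D; H] holding=-
pre[unstack(E, G)]: on(E,G) ok, clear(E) ok, handempty ok
all met → apply unstack(E, G)
after:  towers=[B/A/F/G; C/D; H] holding=E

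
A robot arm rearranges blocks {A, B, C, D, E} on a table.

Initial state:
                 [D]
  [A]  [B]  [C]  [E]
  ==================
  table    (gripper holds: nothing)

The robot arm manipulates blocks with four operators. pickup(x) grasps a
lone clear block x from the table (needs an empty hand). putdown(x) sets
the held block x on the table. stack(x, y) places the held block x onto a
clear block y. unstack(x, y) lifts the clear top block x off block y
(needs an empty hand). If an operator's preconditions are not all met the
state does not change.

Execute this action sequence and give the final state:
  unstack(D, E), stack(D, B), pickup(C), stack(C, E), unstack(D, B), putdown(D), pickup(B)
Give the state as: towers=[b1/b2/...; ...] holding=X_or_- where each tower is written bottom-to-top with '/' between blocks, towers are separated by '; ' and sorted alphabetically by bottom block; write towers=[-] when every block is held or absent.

step 1 (unstack(D, E)): towers=[A; B; C; E] holding=D
step 2 (stack(D, B)): towers=[A; B/D; C; E] holding=-
step 3 (pickup(C)): towers=[A; B/D; E] holding=C
step 4 (stack(C, E)): towers=[A; B/D; E/C] holding=-
step 5 (unstack(D, B)): towers=[A; B; E/C] holding=D
step 6 (putdown(D)): towers=[A; B; D; E/C] holding=-
step 7 (pickup(B)): towers=[A; D; E/C] holding=B

towers=[A; D; E/C] holding=B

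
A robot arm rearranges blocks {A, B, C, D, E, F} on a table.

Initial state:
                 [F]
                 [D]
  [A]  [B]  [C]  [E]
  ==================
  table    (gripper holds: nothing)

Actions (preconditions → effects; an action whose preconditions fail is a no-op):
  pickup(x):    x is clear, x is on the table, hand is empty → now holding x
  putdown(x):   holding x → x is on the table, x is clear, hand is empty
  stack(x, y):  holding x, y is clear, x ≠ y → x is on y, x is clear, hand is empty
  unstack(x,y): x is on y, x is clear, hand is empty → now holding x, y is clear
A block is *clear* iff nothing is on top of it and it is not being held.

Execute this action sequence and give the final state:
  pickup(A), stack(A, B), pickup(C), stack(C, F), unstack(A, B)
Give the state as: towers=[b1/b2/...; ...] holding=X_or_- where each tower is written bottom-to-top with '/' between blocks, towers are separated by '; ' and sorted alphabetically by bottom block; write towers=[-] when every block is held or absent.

step 1 (pickup(A)): towers=[B; C; E/D/F] holding=A
step 2 (stack(A, B)): towers=[B/A; C; E/D/F] holding=-
step 3 (pickup(C)): towers=[B/A; E/D/F] holding=C
step 4 (stack(C, F)): towers=[B/A; E/D/F/C] holding=-
step 5 (unstack(A, B)): towers=[B; E/D/F/C] holding=A

towers=[B; E/D/F/C] holding=A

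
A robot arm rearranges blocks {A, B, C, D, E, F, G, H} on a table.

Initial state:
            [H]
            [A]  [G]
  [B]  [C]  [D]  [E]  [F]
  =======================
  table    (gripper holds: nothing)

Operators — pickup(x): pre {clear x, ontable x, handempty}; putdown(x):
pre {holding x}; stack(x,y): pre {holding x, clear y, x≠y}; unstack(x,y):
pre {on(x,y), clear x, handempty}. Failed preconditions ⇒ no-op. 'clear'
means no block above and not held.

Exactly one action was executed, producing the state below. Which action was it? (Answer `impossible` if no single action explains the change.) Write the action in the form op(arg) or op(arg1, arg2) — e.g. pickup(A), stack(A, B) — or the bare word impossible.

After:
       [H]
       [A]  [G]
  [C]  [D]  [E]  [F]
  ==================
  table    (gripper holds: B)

target: towers=[C; D/A/H; E/G; F] holding=B
     unstack(G, E) → towers=[B; C; D/A/H; E; F] holding=G
     unstack(H, A) → towers=[B; C; D/A; E/G; F] holding=H
         pickup(B) → towers=[C; D/A/H; E/G; F] holding=B  ← match
         pickup(F) → towers=[B; C; D/A/H; E/G] holding=F
         pickup(C) → towers=[B; D/A/H; E/G; F] holding=C

pickup(B)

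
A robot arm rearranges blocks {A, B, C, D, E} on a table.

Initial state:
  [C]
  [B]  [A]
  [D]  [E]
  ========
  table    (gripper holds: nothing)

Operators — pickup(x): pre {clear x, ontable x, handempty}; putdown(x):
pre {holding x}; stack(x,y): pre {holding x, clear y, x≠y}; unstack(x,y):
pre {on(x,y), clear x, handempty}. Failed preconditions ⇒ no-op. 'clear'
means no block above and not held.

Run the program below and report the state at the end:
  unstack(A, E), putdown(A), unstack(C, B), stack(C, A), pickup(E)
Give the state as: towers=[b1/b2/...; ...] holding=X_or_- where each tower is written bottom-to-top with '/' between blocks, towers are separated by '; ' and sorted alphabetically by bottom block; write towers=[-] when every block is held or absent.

towers=[A/C; D/B] holding=E

step 1 (unstack(A, E)): towers=[D/B/C; E] holding=A
step 2 (putdown(A)): towers=[A; D/B/C; E] holding=-
step 3 (unstack(C, B)): towers=[A; D/B; E] holding=C
step 4 (stack(C, A)): towers=[A/C; D/B; E] holding=-
step 5 (pickup(E)): towers=[A/C; D/B] holding=E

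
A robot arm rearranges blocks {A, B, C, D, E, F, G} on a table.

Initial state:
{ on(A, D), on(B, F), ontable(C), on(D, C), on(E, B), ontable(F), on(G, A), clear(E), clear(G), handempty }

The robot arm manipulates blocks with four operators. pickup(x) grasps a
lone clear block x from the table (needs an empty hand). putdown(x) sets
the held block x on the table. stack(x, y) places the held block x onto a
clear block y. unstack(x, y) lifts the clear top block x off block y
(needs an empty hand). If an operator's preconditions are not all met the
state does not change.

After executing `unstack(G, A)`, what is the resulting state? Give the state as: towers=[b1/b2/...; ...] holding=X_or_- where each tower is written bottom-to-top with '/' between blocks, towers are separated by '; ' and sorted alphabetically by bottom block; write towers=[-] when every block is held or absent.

before: towers=[C/D/A/G; F/B/E] holding=-
pre[unstack(G, A)]: on(G,A) ✓, clear(G) ✓, handempty ✓
all met → apply unstack(G, A)
after:  towers=[C/D/A; F/B/E] holding=G

towers=[C/D/A; F/B/E] holding=G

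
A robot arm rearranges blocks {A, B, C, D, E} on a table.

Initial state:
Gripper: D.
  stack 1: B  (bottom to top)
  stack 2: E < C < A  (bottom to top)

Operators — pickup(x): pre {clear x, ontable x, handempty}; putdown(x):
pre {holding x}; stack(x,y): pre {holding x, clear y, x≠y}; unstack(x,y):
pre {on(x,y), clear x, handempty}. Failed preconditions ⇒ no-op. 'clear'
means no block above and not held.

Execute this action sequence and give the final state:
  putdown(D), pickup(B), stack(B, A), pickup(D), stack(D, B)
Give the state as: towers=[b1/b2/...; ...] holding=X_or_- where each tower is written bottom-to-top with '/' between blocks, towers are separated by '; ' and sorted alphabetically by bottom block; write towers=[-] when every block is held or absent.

step 1 (putdown(D)): towers=[B; D; E/C/A] holding=-
step 2 (pickup(B)): towers=[D; E/C/A] holding=B
step 3 (stack(B, A)): towers=[D; E/C/A/B] holding=-
step 4 (pickup(D)): towers=[E/C/A/B] holding=D
step 5 (stack(D, B)): towers=[E/C/A/B/D] holding=-

towers=[E/C/A/B/D] holding=-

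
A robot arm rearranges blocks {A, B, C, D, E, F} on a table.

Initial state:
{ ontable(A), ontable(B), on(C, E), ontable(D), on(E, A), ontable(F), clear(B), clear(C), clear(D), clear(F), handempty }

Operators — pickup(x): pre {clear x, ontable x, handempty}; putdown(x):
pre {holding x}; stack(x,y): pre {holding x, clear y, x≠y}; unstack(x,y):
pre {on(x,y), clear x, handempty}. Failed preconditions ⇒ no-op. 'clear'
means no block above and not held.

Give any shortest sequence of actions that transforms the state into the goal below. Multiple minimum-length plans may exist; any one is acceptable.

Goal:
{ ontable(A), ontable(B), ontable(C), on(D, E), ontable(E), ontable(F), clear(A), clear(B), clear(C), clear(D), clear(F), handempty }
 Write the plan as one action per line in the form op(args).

step 1 (unstack(C, E)): towers=[A/E; B; D; F] holding=C
step 2 (putdown(C)): towers=[A/E; B; C; D; F] holding=-
step 3 (unstack(E, A)): towers=[A; B; C; D; F] holding=E
step 4 (putdown(E)): towers=[A; B; C; D; E; F] holding=-
step 5 (pickup(D)): towers=[A; B; C; E; F] holding=D
step 6 (stack(D, E)): towers=[A; B; C; E/D; F] holding=-
goal check: towers=[A; B; C; E/D; F] holding=- — reached (length 6, optimal by BFS)

unstack(C, E)
putdown(C)
unstack(E, A)
putdown(E)
pickup(D)
stack(D, E)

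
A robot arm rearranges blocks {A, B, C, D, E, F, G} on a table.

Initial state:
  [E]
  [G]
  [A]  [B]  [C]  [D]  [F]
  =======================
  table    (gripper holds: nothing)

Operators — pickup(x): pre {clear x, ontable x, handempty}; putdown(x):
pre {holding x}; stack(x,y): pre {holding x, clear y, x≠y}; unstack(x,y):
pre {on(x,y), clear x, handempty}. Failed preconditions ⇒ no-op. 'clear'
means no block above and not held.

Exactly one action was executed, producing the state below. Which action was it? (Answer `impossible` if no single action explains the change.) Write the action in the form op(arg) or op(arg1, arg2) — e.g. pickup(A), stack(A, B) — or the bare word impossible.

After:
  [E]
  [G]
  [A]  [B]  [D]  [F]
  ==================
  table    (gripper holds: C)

pickup(C)

target: towers=[A/G/E; B; D; F] holding=C
         pickup(B) → towers=[A/G/E; C; D; F] holding=B
         pickup(F) → towers=[A/G/E; B; C; D] holding=F
         pickup(D) → towers=[A/G/E; B; C; F] holding=D
     unstack(E, G) → towers=[A/G; B; C; D; F] holding=E
         pickup(C) → towers=[A/G/E; B; D; F] holding=C  ← match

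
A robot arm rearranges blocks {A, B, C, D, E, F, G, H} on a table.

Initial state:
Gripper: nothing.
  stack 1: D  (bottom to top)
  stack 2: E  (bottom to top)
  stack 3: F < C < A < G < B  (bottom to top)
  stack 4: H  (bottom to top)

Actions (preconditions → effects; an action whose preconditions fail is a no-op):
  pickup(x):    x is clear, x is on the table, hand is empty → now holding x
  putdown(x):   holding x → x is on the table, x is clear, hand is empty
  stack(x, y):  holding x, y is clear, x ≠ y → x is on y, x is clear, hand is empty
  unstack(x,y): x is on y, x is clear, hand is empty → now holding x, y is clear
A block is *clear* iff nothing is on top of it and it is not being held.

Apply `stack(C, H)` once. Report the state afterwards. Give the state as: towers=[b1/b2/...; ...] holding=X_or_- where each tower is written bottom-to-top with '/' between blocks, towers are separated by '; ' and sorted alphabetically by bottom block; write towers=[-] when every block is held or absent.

towers=[D; E; F/C/A/G/B; H] holding=-

before: towers=[D; E; F/C/A/G/B; H] holding=-
pre[stack(C, H)]: holding(C) no, clear(H) yes, C≠H yes
holding(C) unmet → stack(C, H) is a no-op
after:  towers=[D; E; F/C/A/G/B; H] holding=-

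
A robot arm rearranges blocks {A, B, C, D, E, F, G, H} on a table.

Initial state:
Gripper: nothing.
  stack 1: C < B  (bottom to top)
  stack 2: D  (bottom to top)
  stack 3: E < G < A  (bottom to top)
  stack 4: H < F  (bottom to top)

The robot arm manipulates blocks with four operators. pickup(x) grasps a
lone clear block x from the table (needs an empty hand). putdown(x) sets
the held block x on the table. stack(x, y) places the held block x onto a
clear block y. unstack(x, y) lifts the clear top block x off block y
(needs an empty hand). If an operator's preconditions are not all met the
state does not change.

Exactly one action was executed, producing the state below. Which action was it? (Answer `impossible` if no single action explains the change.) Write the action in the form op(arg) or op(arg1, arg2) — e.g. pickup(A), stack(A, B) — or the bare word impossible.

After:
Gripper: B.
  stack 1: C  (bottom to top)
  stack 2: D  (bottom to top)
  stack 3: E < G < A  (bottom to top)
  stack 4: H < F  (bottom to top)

target: towers=[C; D; E/G/A; H/F] holding=B
     unstack(A, G) → towers=[C/B; D; E/G; H/F] holding=A
     unstack(B, C) → towers=[C; D; E/G/A; H/F] holding=B  ← match
     unstack(F, H) → towers=[C/B; D; E/G/A; H] holding=F
         pickup(D) → towers=[C/B; E/G/A; H/F] holding=D

unstack(B, C)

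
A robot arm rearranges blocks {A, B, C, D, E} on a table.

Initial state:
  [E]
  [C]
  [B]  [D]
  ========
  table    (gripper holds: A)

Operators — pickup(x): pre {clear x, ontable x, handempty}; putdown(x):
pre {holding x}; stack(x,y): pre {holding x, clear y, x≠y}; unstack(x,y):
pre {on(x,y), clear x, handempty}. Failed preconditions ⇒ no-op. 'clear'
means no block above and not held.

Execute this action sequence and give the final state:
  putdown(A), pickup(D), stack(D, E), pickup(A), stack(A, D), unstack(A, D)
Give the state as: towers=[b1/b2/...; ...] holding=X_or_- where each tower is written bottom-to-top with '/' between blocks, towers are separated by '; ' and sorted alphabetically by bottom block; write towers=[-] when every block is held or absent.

towers=[B/C/E/D] holding=A

step 1 (putdown(A)): towers=[A; B/C/E; D] holding=-
step 2 (pickup(D)): towers=[A; B/C/E] holding=D
step 3 (stack(D, E)): towers=[A; B/C/E/D] holding=-
step 4 (pickup(A)): towers=[B/C/E/D] holding=A
step 5 (stack(A, D)): towers=[B/C/E/D/A] holding=-
step 6 (unstack(A, D)): towers=[B/C/E/D] holding=A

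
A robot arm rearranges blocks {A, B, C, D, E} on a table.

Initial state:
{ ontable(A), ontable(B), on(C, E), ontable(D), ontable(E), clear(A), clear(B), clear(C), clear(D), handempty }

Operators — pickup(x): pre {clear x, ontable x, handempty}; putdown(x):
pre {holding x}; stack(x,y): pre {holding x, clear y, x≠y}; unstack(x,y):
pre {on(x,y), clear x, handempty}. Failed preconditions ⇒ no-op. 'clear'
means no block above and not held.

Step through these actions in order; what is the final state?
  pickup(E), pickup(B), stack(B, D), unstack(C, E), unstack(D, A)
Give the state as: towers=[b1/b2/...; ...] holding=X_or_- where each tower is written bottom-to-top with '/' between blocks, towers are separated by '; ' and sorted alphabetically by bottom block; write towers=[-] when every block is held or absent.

towers=[A; D/B; E] holding=C

step 1 (pickup(E)) [no-op]: towers=[A; B; D; E/C] holding=-
step 2 (pickup(B)): towers=[A; D; E/C] holding=B
step 3 (stack(B, D)): towers=[A; D/B; E/C] holding=-
step 4 (unstack(C, E)): towers=[A; D/B; E] holding=C
step 5 (unstack(D, A)) [no-op]: towers=[A; D/B; E] holding=C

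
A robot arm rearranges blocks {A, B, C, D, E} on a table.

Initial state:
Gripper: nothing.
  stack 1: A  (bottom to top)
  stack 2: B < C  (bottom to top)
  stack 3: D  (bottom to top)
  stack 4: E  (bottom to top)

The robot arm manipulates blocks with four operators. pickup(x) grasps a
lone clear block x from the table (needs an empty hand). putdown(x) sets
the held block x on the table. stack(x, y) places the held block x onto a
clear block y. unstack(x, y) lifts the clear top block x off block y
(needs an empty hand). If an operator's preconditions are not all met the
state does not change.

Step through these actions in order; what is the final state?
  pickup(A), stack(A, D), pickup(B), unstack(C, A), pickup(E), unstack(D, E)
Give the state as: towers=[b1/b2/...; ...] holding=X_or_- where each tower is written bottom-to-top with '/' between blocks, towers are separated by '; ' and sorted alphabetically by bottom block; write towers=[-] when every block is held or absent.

towers=[B/C; D/A] holding=E

step 1 (pickup(A)): towers=[B/C; D; E] holding=A
step 2 (stack(A, D)): towers=[B/C; D/A; E] holding=-
step 3 (pickup(B)) [no-op]: towers=[B/C; D/A; E] holding=-
step 4 (unstack(C, A)) [no-op]: towers=[B/C; D/A; E] holding=-
step 5 (pickup(E)): towers=[B/C; D/A] holding=E
step 6 (unstack(D, E)) [no-op]: towers=[B/C; D/A] holding=E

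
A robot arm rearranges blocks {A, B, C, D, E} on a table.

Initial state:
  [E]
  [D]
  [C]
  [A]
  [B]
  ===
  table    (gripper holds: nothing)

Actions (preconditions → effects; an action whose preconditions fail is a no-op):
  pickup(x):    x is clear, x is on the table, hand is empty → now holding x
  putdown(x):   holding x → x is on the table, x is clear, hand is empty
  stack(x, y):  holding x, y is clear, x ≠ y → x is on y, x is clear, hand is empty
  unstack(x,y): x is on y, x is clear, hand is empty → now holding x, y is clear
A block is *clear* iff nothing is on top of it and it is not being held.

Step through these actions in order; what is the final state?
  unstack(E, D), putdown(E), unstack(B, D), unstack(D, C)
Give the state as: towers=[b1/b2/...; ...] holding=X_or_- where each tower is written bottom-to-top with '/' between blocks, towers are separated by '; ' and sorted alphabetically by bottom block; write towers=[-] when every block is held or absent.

step 1 (unstack(E, D)): towers=[B/A/C/D] holding=E
step 2 (putdown(E)): towers=[B/A/C/D; E] holding=-
step 3 (unstack(B, D)) [no-op]: towers=[B/A/C/D; E] holding=-
step 4 (unstack(D, C)): towers=[B/A/C; E] holding=D

towers=[B/A/C; E] holding=D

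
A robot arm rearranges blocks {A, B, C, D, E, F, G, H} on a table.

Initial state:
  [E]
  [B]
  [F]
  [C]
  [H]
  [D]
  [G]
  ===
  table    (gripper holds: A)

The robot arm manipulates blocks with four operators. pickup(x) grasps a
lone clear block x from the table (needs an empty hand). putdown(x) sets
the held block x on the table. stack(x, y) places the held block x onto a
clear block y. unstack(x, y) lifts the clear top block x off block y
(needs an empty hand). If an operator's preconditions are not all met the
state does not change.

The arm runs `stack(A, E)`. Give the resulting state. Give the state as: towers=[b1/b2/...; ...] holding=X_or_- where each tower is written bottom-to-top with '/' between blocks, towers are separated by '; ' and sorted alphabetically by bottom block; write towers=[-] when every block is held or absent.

before: towers=[G/D/H/C/F/B/E] holding=A
pre[stack(A, E)]: holding(A) yes, clear(E) yes, A≠E yes
all met → apply stack(A, E)
after:  towers=[G/D/H/C/F/B/E/A] holding=-

towers=[G/D/H/C/F/B/E/A] holding=-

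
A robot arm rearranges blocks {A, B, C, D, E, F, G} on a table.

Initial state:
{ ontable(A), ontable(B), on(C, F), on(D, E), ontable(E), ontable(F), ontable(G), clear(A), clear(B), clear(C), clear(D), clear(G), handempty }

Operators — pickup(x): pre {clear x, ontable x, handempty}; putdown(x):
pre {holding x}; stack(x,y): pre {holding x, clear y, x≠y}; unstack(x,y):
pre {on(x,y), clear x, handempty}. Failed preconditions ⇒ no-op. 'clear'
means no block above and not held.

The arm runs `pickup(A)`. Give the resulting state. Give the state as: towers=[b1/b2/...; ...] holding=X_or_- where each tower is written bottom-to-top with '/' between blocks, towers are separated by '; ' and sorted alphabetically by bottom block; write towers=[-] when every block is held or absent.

towers=[B; E/D; F/C; G] holding=A

before: towers=[A; B; E/D; F/C; G] holding=-
pre[pickup(A)]: clear(A) ✓, ontable(A) ✓, handempty ✓
all met → apply pickup(A)
after:  towers=[B; E/D; F/C; G] holding=A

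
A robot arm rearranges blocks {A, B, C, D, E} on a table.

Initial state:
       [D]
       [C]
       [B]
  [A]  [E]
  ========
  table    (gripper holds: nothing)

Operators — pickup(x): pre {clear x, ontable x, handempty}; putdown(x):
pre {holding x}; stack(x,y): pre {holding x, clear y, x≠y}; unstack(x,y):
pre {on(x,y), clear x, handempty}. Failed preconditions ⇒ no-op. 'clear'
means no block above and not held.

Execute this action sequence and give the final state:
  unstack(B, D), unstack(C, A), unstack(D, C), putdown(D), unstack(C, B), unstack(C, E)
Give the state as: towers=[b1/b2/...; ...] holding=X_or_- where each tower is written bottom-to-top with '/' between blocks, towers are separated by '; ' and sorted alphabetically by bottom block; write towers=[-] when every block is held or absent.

step 1 (unstack(B, D)) [no-op]: towers=[A; E/B/C/D] holding=-
step 2 (unstack(C, A)) [no-op]: towers=[A; E/B/C/D] holding=-
step 3 (unstack(D, C)): towers=[A; E/B/C] holding=D
step 4 (putdown(D)): towers=[A; D; E/B/C] holding=-
step 5 (unstack(C, B)): towers=[A; D; E/B] holding=C
step 6 (unstack(C, E)) [no-op]: towers=[A; D; E/B] holding=C

towers=[A; D; E/B] holding=C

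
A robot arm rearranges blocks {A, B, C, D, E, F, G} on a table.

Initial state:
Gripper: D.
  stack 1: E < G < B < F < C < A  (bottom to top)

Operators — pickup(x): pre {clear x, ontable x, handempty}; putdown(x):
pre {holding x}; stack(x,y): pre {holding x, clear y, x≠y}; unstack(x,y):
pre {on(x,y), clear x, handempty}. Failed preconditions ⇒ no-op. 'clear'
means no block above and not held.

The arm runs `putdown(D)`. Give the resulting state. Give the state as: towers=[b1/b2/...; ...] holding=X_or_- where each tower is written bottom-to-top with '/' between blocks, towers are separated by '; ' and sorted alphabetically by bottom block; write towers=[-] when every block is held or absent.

before: towers=[E/G/B/F/C/A] holding=D
pre[putdown(D)]: holding(D) ok
all met → apply putdown(D)
after:  towers=[D; E/G/B/F/C/A] holding=-

towers=[D; E/G/B/F/C/A] holding=-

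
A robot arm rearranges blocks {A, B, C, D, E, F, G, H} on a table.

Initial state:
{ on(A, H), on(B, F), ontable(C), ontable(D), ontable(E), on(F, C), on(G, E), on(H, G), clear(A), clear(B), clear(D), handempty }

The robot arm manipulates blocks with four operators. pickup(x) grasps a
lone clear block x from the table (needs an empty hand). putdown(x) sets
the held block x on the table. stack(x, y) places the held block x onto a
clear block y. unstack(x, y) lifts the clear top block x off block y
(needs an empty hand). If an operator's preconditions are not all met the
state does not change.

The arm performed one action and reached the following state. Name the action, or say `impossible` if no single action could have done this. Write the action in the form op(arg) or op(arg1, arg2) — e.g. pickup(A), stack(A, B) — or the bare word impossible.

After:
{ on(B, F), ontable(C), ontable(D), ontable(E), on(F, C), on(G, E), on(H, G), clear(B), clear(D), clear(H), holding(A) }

target: towers=[C/F/B; D; E/G/H] holding=A
     unstack(A, H) → towers=[C/F/B; D; E/G/H] holding=A  ← match
     unstack(B, F) → towers=[C/F; D; E/G/H/A] holding=B
         pickup(D) → towers=[C/F/B; E/G/H/A] holding=D

unstack(A, H)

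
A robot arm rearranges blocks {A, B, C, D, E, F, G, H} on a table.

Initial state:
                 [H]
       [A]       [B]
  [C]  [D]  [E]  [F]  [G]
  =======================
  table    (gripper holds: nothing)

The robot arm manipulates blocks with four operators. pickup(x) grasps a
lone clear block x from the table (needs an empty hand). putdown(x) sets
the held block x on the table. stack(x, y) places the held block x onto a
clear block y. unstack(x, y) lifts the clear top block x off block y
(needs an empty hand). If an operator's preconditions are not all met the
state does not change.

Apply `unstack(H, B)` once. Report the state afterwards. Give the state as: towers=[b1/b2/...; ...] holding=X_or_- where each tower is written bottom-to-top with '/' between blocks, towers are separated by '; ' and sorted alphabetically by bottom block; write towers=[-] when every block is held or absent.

towers=[C; D/A; E; F/B; G] holding=H

before: towers=[C; D/A; E; F/B/H; G] holding=-
pre[unstack(H, B)]: on(H,B) ✓, clear(H) ✓, handempty ✓
all met → apply unstack(H, B)
after:  towers=[C; D/A; E; F/B; G] holding=H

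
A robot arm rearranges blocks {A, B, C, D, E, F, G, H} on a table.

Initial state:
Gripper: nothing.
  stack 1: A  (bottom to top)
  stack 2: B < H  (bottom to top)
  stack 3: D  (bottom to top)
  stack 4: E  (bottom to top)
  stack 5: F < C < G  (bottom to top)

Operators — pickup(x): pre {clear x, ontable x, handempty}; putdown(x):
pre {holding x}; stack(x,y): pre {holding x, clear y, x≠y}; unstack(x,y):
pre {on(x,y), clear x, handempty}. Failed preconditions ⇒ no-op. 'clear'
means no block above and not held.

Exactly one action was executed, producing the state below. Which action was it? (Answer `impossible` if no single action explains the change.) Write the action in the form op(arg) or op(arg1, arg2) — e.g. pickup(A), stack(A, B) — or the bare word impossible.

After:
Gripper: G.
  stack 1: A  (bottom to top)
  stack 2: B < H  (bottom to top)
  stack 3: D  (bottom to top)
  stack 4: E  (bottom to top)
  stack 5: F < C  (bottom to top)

unstack(G, C)

target: towers=[A; B/H; D; E; F/C] holding=G
     unstack(G, C) → towers=[A; B/H; D; E; F/C] holding=G  ← match
         pickup(A) → towers=[B/H; D; E; F/C/G] holding=A
         pickup(E) → towers=[A; B/H; D; F/C/G] holding=E
     unstack(H, B) → towers=[A; B; D; E; F/C/G] holding=H
         pickup(D) → towers=[A; B/H; E; F/C/G] holding=D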